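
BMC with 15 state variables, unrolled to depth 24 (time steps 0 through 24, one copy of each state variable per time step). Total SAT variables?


BMC unrolls to depth k, creating one copy of each state var for steps 0..k.
Step count = 24 + 1 = 25 (steps 0 through 24)
Vars per step = 15
Total = 15 * 25 = 375

375


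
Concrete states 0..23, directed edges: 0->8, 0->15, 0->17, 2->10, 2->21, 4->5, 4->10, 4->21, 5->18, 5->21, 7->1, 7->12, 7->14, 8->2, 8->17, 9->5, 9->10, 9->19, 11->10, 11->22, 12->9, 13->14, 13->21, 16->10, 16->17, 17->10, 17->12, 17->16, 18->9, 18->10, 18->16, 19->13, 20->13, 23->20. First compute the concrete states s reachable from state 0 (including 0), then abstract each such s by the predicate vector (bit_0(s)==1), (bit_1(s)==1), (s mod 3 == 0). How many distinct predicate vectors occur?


BFS from 0:
Concrete reachable: {0, 2, 5, 8, 9, 10, 12, 13, 14, 15, 16, 17, 18, 19, 21}
Abstract via predicates (bit_0(s)==1), (bit_1(s)==1), (s mod 3 == 0):
  (0,0,0) <- {8, 16}
  (0,0,1) <- {0, 12}
  (0,1,0) <- {2, 10, 14}
  (0,1,1) <- {18}
  (1,0,0) <- {5, 13, 17}
  (1,0,1) <- {9, 21}
  (1,1,0) <- {19}
  (1,1,1) <- {15}
Distinct abstract states = 8

8


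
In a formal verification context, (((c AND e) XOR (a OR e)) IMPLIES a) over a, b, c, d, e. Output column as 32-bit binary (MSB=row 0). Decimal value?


Formula: (((c AND e) XOR (a OR e)) IMPLIES a) over a, b, c, d, e (32 rows)
Evaluate each row (bits = a,b,c,d,e, MSB first):
  row 0 [00000]: (((0 AND 0) XOR (0 OR 0)) IMPLIES 0) -> 1
  row 1 [00001]: (((0 AND 1) XOR (0 OR 1)) IMPLIES 0) -> 0
  row 2 [00010]: (((0 AND 0) XOR (0 OR 0)) IMPLIES 0) -> 1
  row 3 [00011]: (((0 AND 1) XOR (0 OR 1)) IMPLIES 0) -> 0
  row 4 [00100]: (((1 AND 0) XOR (0 OR 0)) IMPLIES 0) -> 1
  row 5 [00101]: (((1 AND 1) XOR (0 OR 1)) IMPLIES 0) -> 1
  row 6 [00110]: (((1 AND 0) XOR (0 OR 0)) IMPLIES 0) -> 1
  row 7 [00111]: (((1 AND 1) XOR (0 OR 1)) IMPLIES 0) -> 1
  row 8 [01000]: (((0 AND 0) XOR (0 OR 0)) IMPLIES 0) -> 1
  row 9 [01001]: (((0 AND 1) XOR (0 OR 1)) IMPLIES 0) -> 0
  row 10 [01010]: (((0 AND 0) XOR (0 OR 0)) IMPLIES 0) -> 1
  row 11 [01011]: (((0 AND 1) XOR (0 OR 1)) IMPLIES 0) -> 0
  row 12 [01100]: (((1 AND 0) XOR (0 OR 0)) IMPLIES 0) -> 1
  row 13 [01101]: (((1 AND 1) XOR (0 OR 1)) IMPLIES 0) -> 1
  row 14 [01110]: (((1 AND 0) XOR (0 OR 0)) IMPLIES 0) -> 1
  row 15 [01111]: (((1 AND 1) XOR (0 OR 1)) IMPLIES 0) -> 1
  row 16 [10000]: (((0 AND 0) XOR (1 OR 0)) IMPLIES 1) -> 1
  row 17 [10001]: (((0 AND 1) XOR (1 OR 1)) IMPLIES 1) -> 1
  row 18 [10010]: (((0 AND 0) XOR (1 OR 0)) IMPLIES 1) -> 1
  row 19 [10011]: (((0 AND 1) XOR (1 OR 1)) IMPLIES 1) -> 1
  row 20 [10100]: (((1 AND 0) XOR (1 OR 0)) IMPLIES 1) -> 1
  row 21 [10101]: (((1 AND 1) XOR (1 OR 1)) IMPLIES 1) -> 1
  row 22 [10110]: (((1 AND 0) XOR (1 OR 0)) IMPLIES 1) -> 1
  row 23 [10111]: (((1 AND 1) XOR (1 OR 1)) IMPLIES 1) -> 1
  row 24 [11000]: (((0 AND 0) XOR (1 OR 0)) IMPLIES 1) -> 1
  row 25 [11001]: (((0 AND 1) XOR (1 OR 1)) IMPLIES 1) -> 1
  row 26 [11010]: (((0 AND 0) XOR (1 OR 0)) IMPLIES 1) -> 1
  row 27 [11011]: (((0 AND 1) XOR (1 OR 1)) IMPLIES 1) -> 1
  row 28 [11100]: (((1 AND 0) XOR (1 OR 0)) IMPLIES 1) -> 1
  row 29 [11101]: (((1 AND 1) XOR (1 OR 1)) IMPLIES 1) -> 1
  row 30 [11110]: (((1 AND 0) XOR (1 OR 0)) IMPLIES 1) -> 1
  row 31 [11111]: (((1 AND 1) XOR (1 OR 1)) IMPLIES 1) -> 1
Full result column, 4 rows per line (a,b,c fixed per line; d,e runs 00..11 left to right):
  rows 0-3 [a,b,c=000]: 1010  = hex A
  rows 4-7 [a,b,c=001]: 1111  = hex F
  rows 8-11 [a,b,c=010]: 1010  = hex A
  rows 12-15 [a,b,c=011]: 1111  = hex F
  rows 16-19 [a,b,c=100]: 1111  = hex F
  rows 20-23 [a,b,c=101]: 1111  = hex F
  rows 24-27 [a,b,c=110]: 1111  = hex F
  rows 28-31 [a,b,c=111]: 1111  = hex F
Output column (row 0 .. row 31) = 10101111101011111111111111111111
Output column grouped in 4s = 1010 1111 1010 1111 1111 1111 1111 1111 = 0xAFAFFFFF
Convert to decimal digit by digit (value = value*16 + digit):
  A -> 10
  10*16 + 15 (F) = 175
  175*16 + 10 (A) = 2810
  2810*16 + 15 (F) = 44975
  44975*16 + 15 (F) = 719615
  719615*16 + 15 (F) = 11513855
  11513855*16 + 15 (F) = 184221695
  184221695*16 + 15 (F) = 2947547135
Decimal = 2947547135

2947547135


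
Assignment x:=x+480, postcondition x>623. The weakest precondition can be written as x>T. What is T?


Formula: wp(x:=E, P) = P[E/x] (substitute E for x in postcondition)
Step 1: Postcondition: x>623
Step 2: Substitute x+480 for x: x+480>623
Step 3: Solve for x: x > 623-480 = 143

143


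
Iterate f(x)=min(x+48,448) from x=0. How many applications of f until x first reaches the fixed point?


Step 1: x=0, cap=448, increment=48
Step 2: x grows by 48 each step until capped at 448; fixed point is x=448
Step 3: iterations = ceil(448/48) = 10

10


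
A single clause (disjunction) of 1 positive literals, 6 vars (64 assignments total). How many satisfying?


Step 1: Total=2^6=64
Step 2: Unsat when all 1 false: 2^5=32
Step 3: Sat=64-32=32

32


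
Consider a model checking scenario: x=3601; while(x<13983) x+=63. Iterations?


Step 1: x goes from 3601 toward 13983 by 63; the body runs while x<13983, so iterations = ceil((bound-start)/step)
Step 2: Distance=10382
Step 3: ceil(10382/63)=165

165


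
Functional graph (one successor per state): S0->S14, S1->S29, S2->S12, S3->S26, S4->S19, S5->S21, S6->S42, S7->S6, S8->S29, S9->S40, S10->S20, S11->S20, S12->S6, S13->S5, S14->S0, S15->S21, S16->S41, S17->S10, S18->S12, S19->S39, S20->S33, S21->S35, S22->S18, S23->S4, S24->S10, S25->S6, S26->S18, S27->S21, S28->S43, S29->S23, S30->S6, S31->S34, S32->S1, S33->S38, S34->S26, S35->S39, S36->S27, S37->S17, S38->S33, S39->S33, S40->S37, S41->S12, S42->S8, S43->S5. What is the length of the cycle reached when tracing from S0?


Trace from S0 until a state repeats:
  S0 -> S14 -> S0
S0 first seen at step 0, revisited at step 2.
Cycle length = 2 - 0 = 2

2


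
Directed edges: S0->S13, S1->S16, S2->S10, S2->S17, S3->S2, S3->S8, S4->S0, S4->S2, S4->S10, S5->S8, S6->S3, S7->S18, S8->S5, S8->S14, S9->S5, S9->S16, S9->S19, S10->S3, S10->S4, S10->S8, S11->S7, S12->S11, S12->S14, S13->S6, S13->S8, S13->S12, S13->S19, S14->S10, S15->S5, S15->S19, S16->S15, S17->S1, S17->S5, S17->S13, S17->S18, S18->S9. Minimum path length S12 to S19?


BFS layer-by-layer from S12:
  dist 0: {S12}
  dist 1: {S11, S14}
  dist 2: {S7, S10}
  dist 3: {S3, S4, S8, S18}
  dist 4: {S0, S2, S5, S9}
  dist 5: {S13, S16, S17, S19}
  -> S19 reached at distance 5
Shortest path length = 5

5


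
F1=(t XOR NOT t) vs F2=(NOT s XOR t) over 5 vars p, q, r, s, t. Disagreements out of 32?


F1 = (t XOR NOT t)
F2 = (NOT s XOR t)
Evaluate both on each of 32 rows (bits = p,q,r,s,t):
  row 0 [00000]: F1=1 F2=1 -> 0
  row 1 [00001]: F1=1 F2=0 (differ) -> 1
  row 2 [00010]: F1=1 F2=0 (differ) -> 1
  row 3 [00011]: F1=1 F2=1 -> 0
  row 4 [00100]: F1=1 F2=1 -> 0
  row 5 [00101]: F1=1 F2=0 (differ) -> 1
  row 6 [00110]: F1=1 F2=0 (differ) -> 1
  row 7 [00111]: F1=1 F2=1 -> 0
  row 8 [01000]: F1=1 F2=1 -> 0
  row 9 [01001]: F1=1 F2=0 (differ) -> 1
  row 10 [01010]: F1=1 F2=0 (differ) -> 1
  row 11 [01011]: F1=1 F2=1 -> 0
  row 12 [01100]: F1=1 F2=1 -> 0
  row 13 [01101]: F1=1 F2=0 (differ) -> 1
  row 14 [01110]: F1=1 F2=0 (differ) -> 1
  row 15 [01111]: F1=1 F2=1 -> 0
  row 16 [10000]: F1=1 F2=1 -> 0
  row 17 [10001]: F1=1 F2=0 (differ) -> 1
  row 18 [10010]: F1=1 F2=0 (differ) -> 1
  row 19 [10011]: F1=1 F2=1 -> 0
  row 20 [10100]: F1=1 F2=1 -> 0
  row 21 [10101]: F1=1 F2=0 (differ) -> 1
  row 22 [10110]: F1=1 F2=0 (differ) -> 1
  row 23 [10111]: F1=1 F2=1 -> 0
  row 24 [11000]: F1=1 F2=1 -> 0
  row 25 [11001]: F1=1 F2=0 (differ) -> 1
  row 26 [11010]: F1=1 F2=0 (differ) -> 1
  row 27 [11011]: F1=1 F2=1 -> 0
  row 28 [11100]: F1=1 F2=1 -> 0
  row 29 [11101]: F1=1 F2=0 (differ) -> 1
  row 30 [11110]: F1=1 F2=0 (differ) -> 1
  row 31 [11111]: F1=1 F2=1 -> 0
Full result column, 8 rows per line (p,q fixed per line; r,s,t runs 000..111 left to right):
  rows 0-7 [p,q=00]: 01100110  (ones: 4)
  rows 8-15 [p,q=01]: 01100110  (ones: 4)
  rows 16-23 [p,q=10]: 01100110  (ones: 4)
  rows 24-31 [p,q=11]: 01100110  (ones: 4)
Disagreements = 4+4+4+4 = 16

16


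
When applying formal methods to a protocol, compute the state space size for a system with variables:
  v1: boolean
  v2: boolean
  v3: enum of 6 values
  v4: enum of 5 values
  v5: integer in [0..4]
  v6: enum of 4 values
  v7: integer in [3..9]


State space = product of domain sizes of all variables.
Domain sizes:
  v1 (boolean): 2
  v2 (boolean): 2
  v3 (enum of 6 values): 6
  v4 (enum of 5 values): 5
  v5 (integer in [0..4]): 5
  v6 (enum of 4 values): 4
  v7 (integer in [3..9]): 7
Product = 2 * 2 * 6 * 5 * 5 * 4 * 7 = 16800

16800


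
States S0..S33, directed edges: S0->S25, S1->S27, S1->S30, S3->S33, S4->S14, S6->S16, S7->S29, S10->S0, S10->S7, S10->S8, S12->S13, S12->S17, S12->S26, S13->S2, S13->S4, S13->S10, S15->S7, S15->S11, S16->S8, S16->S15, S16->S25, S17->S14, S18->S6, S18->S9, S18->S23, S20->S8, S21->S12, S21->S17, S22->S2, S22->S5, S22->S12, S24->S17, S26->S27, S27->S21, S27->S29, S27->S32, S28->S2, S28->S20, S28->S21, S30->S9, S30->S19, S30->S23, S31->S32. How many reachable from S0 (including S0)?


BFS from S0:
  layer 0: {S0}
  layer 1: {S25}
Reachable set: {S0, S25}
Count = 2

2


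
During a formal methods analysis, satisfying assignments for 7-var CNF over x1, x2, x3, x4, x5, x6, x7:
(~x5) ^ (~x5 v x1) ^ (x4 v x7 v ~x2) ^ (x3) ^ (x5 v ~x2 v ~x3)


CNF with 5 clauses over 7 vars (128 assignments).
An assignment satisfies CNF iff every clause has >=1 true literal.
Check each row (bits = x1,x2,x3,x4,x5,x6,x7; clause T/F shown):
  row 0 [0000000]: clauses=TTTFT -> 0
  row 1 [0000001]: clauses=TTTFT -> 0
  row 2 [0000010]: clauses=TTTFT -> 0
  row 3 [0000011]: clauses=TTTFT -> 0
  row 4 [0000100]: clauses=FFTFT -> 0
  (every remaining row is evaluated the same way; all 128 results are listed next)
Full result column, 8 rows per line (x1,x2,x3,x4 fixed per line; x5,x6,x7 runs 000..111 left to right):
  rows 0-7 [x1,x2,x3,x4=0000]: 00000000  (ones: 0)
  rows 8-15 [x1,x2,x3,x4=0001]: 00000000  (ones: 0)
  rows 16-23 [x1,x2,x3,x4=0010]: 11110000  (ones: 4)
  rows 24-31 [x1,x2,x3,x4=0011]: 11110000  (ones: 4)
  rows 32-39 [x1,x2,x3,x4=0100]: 00000000  (ones: 0)
  rows 40-47 [x1,x2,x3,x4=0101]: 00000000  (ones: 0)
  rows 48-55 [x1,x2,x3,x4=0110]: 00000000  (ones: 0)
  rows 56-63 [x1,x2,x3,x4=0111]: 00000000  (ones: 0)
  rows 64-71 [x1,x2,x3,x4=1000]: 00000000  (ones: 0)
  rows 72-79 [x1,x2,x3,x4=1001]: 00000000  (ones: 0)
  rows 80-87 [x1,x2,x3,x4=1010]: 11110000  (ones: 4)
  rows 88-95 [x1,x2,x3,x4=1011]: 11110000  (ones: 4)
  rows 96-103 [x1,x2,x3,x4=1100]: 00000000  (ones: 0)
  rows 104-111 [x1,x2,x3,x4=1101]: 00000000  (ones: 0)
  rows 112-119 [x1,x2,x3,x4=1110]: 00000000  (ones: 0)
  rows 120-127 [x1,x2,x3,x4=1111]: 00000000  (ones: 0)
Satisfying assignments = 0+0+4+4+0+0+0+0+0+0+4+4+0+0+0+0 = 16

16


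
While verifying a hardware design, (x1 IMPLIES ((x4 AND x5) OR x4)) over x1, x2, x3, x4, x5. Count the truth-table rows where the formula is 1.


Formula: (x1 IMPLIES ((x4 AND x5) OR x4)) over 5 vars (32 rows)
Evaluate each row (x1, x2, x3, x4, x5 as bits, MSB first):
  row 0 [00000]: (0 IMPLIES ((0 AND 0) OR 0)) -> 1
  row 1 [00001]: (0 IMPLIES ((0 AND 1) OR 0)) -> 1
  row 2 [00010]: (0 IMPLIES ((1 AND 0) OR 1)) -> 1
  row 3 [00011]: (0 IMPLIES ((1 AND 1) OR 1)) -> 1
  row 4 [00100]: (0 IMPLIES ((0 AND 0) OR 0)) -> 1
  row 5 [00101]: (0 IMPLIES ((0 AND 1) OR 0)) -> 1
  row 6 [00110]: (0 IMPLIES ((1 AND 0) OR 1)) -> 1
  row 7 [00111]: (0 IMPLIES ((1 AND 1) OR 1)) -> 1
  row 8 [01000]: (0 IMPLIES ((0 AND 0) OR 0)) -> 1
  row 9 [01001]: (0 IMPLIES ((0 AND 1) OR 0)) -> 1
  row 10 [01010]: (0 IMPLIES ((1 AND 0) OR 1)) -> 1
  row 11 [01011]: (0 IMPLIES ((1 AND 1) OR 1)) -> 1
  row 12 [01100]: (0 IMPLIES ((0 AND 0) OR 0)) -> 1
  row 13 [01101]: (0 IMPLIES ((0 AND 1) OR 0)) -> 1
  row 14 [01110]: (0 IMPLIES ((1 AND 0) OR 1)) -> 1
  row 15 [01111]: (0 IMPLIES ((1 AND 1) OR 1)) -> 1
  row 16 [10000]: (1 IMPLIES ((0 AND 0) OR 0)) -> 0
  row 17 [10001]: (1 IMPLIES ((0 AND 1) OR 0)) -> 0
  row 18 [10010]: (1 IMPLIES ((1 AND 0) OR 1)) -> 1
  row 19 [10011]: (1 IMPLIES ((1 AND 1) OR 1)) -> 1
  row 20 [10100]: (1 IMPLIES ((0 AND 0) OR 0)) -> 0
  row 21 [10101]: (1 IMPLIES ((0 AND 1) OR 0)) -> 0
  row 22 [10110]: (1 IMPLIES ((1 AND 0) OR 1)) -> 1
  row 23 [10111]: (1 IMPLIES ((1 AND 1) OR 1)) -> 1
  row 24 [11000]: (1 IMPLIES ((0 AND 0) OR 0)) -> 0
  row 25 [11001]: (1 IMPLIES ((0 AND 1) OR 0)) -> 0
  row 26 [11010]: (1 IMPLIES ((1 AND 0) OR 1)) -> 1
  row 27 [11011]: (1 IMPLIES ((1 AND 1) OR 1)) -> 1
  row 28 [11100]: (1 IMPLIES ((0 AND 0) OR 0)) -> 0
  row 29 [11101]: (1 IMPLIES ((0 AND 1) OR 0)) -> 0
  row 30 [11110]: (1 IMPLIES ((1 AND 0) OR 1)) -> 1
  row 31 [11111]: (1 IMPLIES ((1 AND 1) OR 1)) -> 1
Full result column, 8 rows per line (x1,x2 fixed per line; x3,x4,x5 runs 000..111 left to right):
  rows 0-7 [x1,x2=00]: 11111111  (ones: 8)
  rows 8-15 [x1,x2=01]: 11111111  (ones: 8)
  rows 16-23 [x1,x2=10]: 00110011  (ones: 4)
  rows 24-31 [x1,x2=11]: 00110011  (ones: 4)
Count of 1-rows = 8+8+4+4 = 24

24


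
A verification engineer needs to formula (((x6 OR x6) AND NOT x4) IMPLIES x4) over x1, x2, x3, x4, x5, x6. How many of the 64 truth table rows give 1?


Formula: (((x6 OR x6) AND NOT x4) IMPLIES x4) over 6 vars (64 rows)
Evaluate each row (x1, x2, x3, x4, x5, x6 as bits, MSB first):
  row 0 [000000]: (((0 OR 0) AND NOT 0) IMPLIES 0) -> 1
  row 1 [000001]: (((1 OR 1) AND NOT 0) IMPLIES 0) -> 0
  row 2 [000010]: (((0 OR 0) AND NOT 0) IMPLIES 0) -> 1
  row 3 [000011]: (((1 OR 1) AND NOT 0) IMPLIES 0) -> 0
  row 4 [000100]: (((0 OR 0) AND NOT 1) IMPLIES 1) -> 1
  (every remaining row is evaluated the same way; all 64 results are listed next)
Full result column, 8 rows per line (x1,x2,x3 fixed per line; x4,x5,x6 runs 000..111 left to right):
  rows 0-7 [x1,x2,x3=000]: 10101111  (ones: 6)
  rows 8-15 [x1,x2,x3=001]: 10101111  (ones: 6)
  rows 16-23 [x1,x2,x3=010]: 10101111  (ones: 6)
  rows 24-31 [x1,x2,x3=011]: 10101111  (ones: 6)
  rows 32-39 [x1,x2,x3=100]: 10101111  (ones: 6)
  rows 40-47 [x1,x2,x3=101]: 10101111  (ones: 6)
  rows 48-55 [x1,x2,x3=110]: 10101111  (ones: 6)
  rows 56-63 [x1,x2,x3=111]: 10101111  (ones: 6)
Count of 1-rows = 6+6+6+6+6+6+6+6 = 48

48


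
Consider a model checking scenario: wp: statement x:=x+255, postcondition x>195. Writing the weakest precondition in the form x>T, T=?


Formula: wp(x:=E, P) = P[E/x] (substitute E for x in postcondition)
Step 1: Postcondition: x>195
Step 2: Substitute x+255 for x: x+255>195
Step 3: Solve for x: x > 195-255 = -60

-60


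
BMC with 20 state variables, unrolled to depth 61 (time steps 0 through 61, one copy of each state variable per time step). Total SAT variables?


BMC unrolls to depth k, creating one copy of each state var for steps 0..k.
Step count = 61 + 1 = 62 (steps 0 through 61)
Vars per step = 20
Total = 20 * 62 = 1240

1240


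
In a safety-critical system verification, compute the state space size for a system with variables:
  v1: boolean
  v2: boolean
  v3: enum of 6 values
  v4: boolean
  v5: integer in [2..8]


State space = product of domain sizes of all variables.
Domain sizes:
  v1 (boolean): 2
  v2 (boolean): 2
  v3 (enum of 6 values): 6
  v4 (boolean): 2
  v5 (integer in [2..8]): 7
Product = 2 * 2 * 6 * 2 * 7 = 336

336


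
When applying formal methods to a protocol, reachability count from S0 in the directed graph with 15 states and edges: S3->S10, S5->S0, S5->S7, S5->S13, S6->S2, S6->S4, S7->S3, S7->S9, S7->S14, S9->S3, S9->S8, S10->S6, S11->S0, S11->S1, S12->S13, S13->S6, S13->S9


BFS from S0:
  layer 0: {S0}
Reachable set: {S0}
Count = 1

1


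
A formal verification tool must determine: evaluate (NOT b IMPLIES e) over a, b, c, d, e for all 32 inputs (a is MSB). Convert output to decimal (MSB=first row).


Formula: (NOT b IMPLIES e) over a, b, c, d, e (32 rows)
Evaluate each row (bits = a,b,c,d,e, MSB first):
  row 0 [00000]: (NOT 0 IMPLIES 0) -> 0
  row 1 [00001]: (NOT 0 IMPLIES 1) -> 1
  row 2 [00010]: (NOT 0 IMPLIES 0) -> 0
  row 3 [00011]: (NOT 0 IMPLIES 1) -> 1
  row 4 [00100]: (NOT 0 IMPLIES 0) -> 0
  row 5 [00101]: (NOT 0 IMPLIES 1) -> 1
  row 6 [00110]: (NOT 0 IMPLIES 0) -> 0
  row 7 [00111]: (NOT 0 IMPLIES 1) -> 1
  row 8 [01000]: (NOT 1 IMPLIES 0) -> 1
  row 9 [01001]: (NOT 1 IMPLIES 1) -> 1
  row 10 [01010]: (NOT 1 IMPLIES 0) -> 1
  row 11 [01011]: (NOT 1 IMPLIES 1) -> 1
  row 12 [01100]: (NOT 1 IMPLIES 0) -> 1
  row 13 [01101]: (NOT 1 IMPLIES 1) -> 1
  row 14 [01110]: (NOT 1 IMPLIES 0) -> 1
  row 15 [01111]: (NOT 1 IMPLIES 1) -> 1
  row 16 [10000]: (NOT 0 IMPLIES 0) -> 0
  row 17 [10001]: (NOT 0 IMPLIES 1) -> 1
  row 18 [10010]: (NOT 0 IMPLIES 0) -> 0
  row 19 [10011]: (NOT 0 IMPLIES 1) -> 1
  row 20 [10100]: (NOT 0 IMPLIES 0) -> 0
  row 21 [10101]: (NOT 0 IMPLIES 1) -> 1
  row 22 [10110]: (NOT 0 IMPLIES 0) -> 0
  row 23 [10111]: (NOT 0 IMPLIES 1) -> 1
  row 24 [11000]: (NOT 1 IMPLIES 0) -> 1
  row 25 [11001]: (NOT 1 IMPLIES 1) -> 1
  row 26 [11010]: (NOT 1 IMPLIES 0) -> 1
  row 27 [11011]: (NOT 1 IMPLIES 1) -> 1
  row 28 [11100]: (NOT 1 IMPLIES 0) -> 1
  row 29 [11101]: (NOT 1 IMPLIES 1) -> 1
  row 30 [11110]: (NOT 1 IMPLIES 0) -> 1
  row 31 [11111]: (NOT 1 IMPLIES 1) -> 1
Full result column, 4 rows per line (a,b,c fixed per line; d,e runs 00..11 left to right):
  rows 0-3 [a,b,c=000]: 0101  = hex 5
  rows 4-7 [a,b,c=001]: 0101  = hex 5
  rows 8-11 [a,b,c=010]: 1111  = hex F
  rows 12-15 [a,b,c=011]: 1111  = hex F
  rows 16-19 [a,b,c=100]: 0101  = hex 5
  rows 20-23 [a,b,c=101]: 0101  = hex 5
  rows 24-27 [a,b,c=110]: 1111  = hex F
  rows 28-31 [a,b,c=111]: 1111  = hex F
Output column (row 0 .. row 31) = 01010101111111110101010111111111
Output column grouped in 4s = 0101 0101 1111 1111 0101 0101 1111 1111 = 0x55FF55FF
Convert to decimal digit by digit (value = value*16 + digit):
  5 -> 5
  5*16 + 5 = 85
  85*16 + 15 (F) = 1375
  1375*16 + 15 (F) = 22015
  22015*16 + 5 = 352245
  352245*16 + 5 = 5635925
  5635925*16 + 15 (F) = 90174815
  90174815*16 + 15 (F) = 1442797055
Decimal = 1442797055

1442797055


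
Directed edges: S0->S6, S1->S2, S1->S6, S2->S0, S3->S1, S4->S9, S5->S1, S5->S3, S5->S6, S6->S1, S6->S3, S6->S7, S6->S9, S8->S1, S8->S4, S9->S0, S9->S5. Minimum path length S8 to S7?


BFS layer-by-layer from S8:
  dist 0: {S8}
  dist 1: {S1, S4}
  dist 2: {S2, S6, S9}
  dist 3: {S0, S3, S5, S7}
  -> S7 reached at distance 3
Shortest path length = 3

3


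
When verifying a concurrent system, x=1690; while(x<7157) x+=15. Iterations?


Step 1: x goes from 1690 toward 7157 by 15; the body runs while x<7157, so iterations = ceil((bound-start)/step)
Step 2: Distance=5467
Step 3: ceil(5467/15)=365

365


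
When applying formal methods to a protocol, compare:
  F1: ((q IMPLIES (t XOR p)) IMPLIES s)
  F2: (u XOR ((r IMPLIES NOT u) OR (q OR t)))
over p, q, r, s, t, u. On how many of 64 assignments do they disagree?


F1 = ((q IMPLIES (t XOR p)) IMPLIES s)
F2 = (u XOR ((r IMPLIES NOT u) OR (q OR t)))
Evaluate both on each of 64 rows (bits = p,q,r,s,t,u):
  row 0 [000000]: F1=0 F2=1 (differ) -> 1
  row 1 [000001]: F1=0 F2=0 -> 0
  row 2 [000010]: F1=0 F2=1 (differ) -> 1
  row 3 [000011]: F1=0 F2=0 -> 0
  row 4 [000100]: F1=1 F2=1 -> 0
  (every remaining row is evaluated the same way; all 64 results are listed next)
Full result column, 8 rows per line (p,q,r fixed per line; s,t,u runs 000..111 left to right):
  rows 0-7 [p,q,r=000]: 10100101  (ones: 4)
  rows 8-15 [p,q,r=001]: 11100001  (ones: 4)
  rows 16-23 [p,q,r=010]: 01100101  (ones: 4)
  rows 24-31 [p,q,r=011]: 01100101  (ones: 4)
  rows 32-39 [p,q,r=100]: 10100101  (ones: 4)
  rows 40-47 [p,q,r=101]: 11100001  (ones: 4)
  rows 48-55 [p,q,r=110]: 10010101  (ones: 4)
  rows 56-63 [p,q,r=111]: 10010101  (ones: 4)
Disagreements = 4+4+4+4+4+4+4+4 = 32

32


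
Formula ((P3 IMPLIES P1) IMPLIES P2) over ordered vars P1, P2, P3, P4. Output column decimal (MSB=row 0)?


Formula: ((P3 IMPLIES P1) IMPLIES P2) over P1, P2, P3, P4 (16 rows)
Evaluate each row (bits = P1,P2,P3,P4, MSB first):
  row 0 [0000]: ((0 IMPLIES 0) IMPLIES 0) -> 0
  row 1 [0001]: ((0 IMPLIES 0) IMPLIES 0) -> 0
  row 2 [0010]: ((1 IMPLIES 0) IMPLIES 0) -> 1
  row 3 [0011]: ((1 IMPLIES 0) IMPLIES 0) -> 1
  row 4 [0100]: ((0 IMPLIES 0) IMPLIES 1) -> 1
  row 5 [0101]: ((0 IMPLIES 0) IMPLIES 1) -> 1
  row 6 [0110]: ((1 IMPLIES 0) IMPLIES 1) -> 1
  row 7 [0111]: ((1 IMPLIES 0) IMPLIES 1) -> 1
  row 8 [1000]: ((0 IMPLIES 1) IMPLIES 0) -> 0
  row 9 [1001]: ((0 IMPLIES 1) IMPLIES 0) -> 0
  row 10 [1010]: ((1 IMPLIES 1) IMPLIES 0) -> 0
  row 11 [1011]: ((1 IMPLIES 1) IMPLIES 0) -> 0
  row 12 [1100]: ((0 IMPLIES 1) IMPLIES 1) -> 1
  row 13 [1101]: ((0 IMPLIES 1) IMPLIES 1) -> 1
  row 14 [1110]: ((1 IMPLIES 1) IMPLIES 1) -> 1
  row 15 [1111]: ((1 IMPLIES 1) IMPLIES 1) -> 1
Full result column, 4 rows per line (P1,P2 fixed per line; P3,P4 runs 00..11 left to right):
  rows 0-3 [P1,P2=00]: 0011  = hex 3
  rows 4-7 [P1,P2=01]: 1111  = hex F
  rows 8-11 [P1,P2=10]: 0000  = hex 0
  rows 12-15 [P1,P2=11]: 1111  = hex F
Output column (row 0 .. row 15) = 0011111100001111
Output column grouped in 4s = 0011 1111 0000 1111 = 0x3F0F
Convert to decimal digit by digit (value = value*16 + digit):
  3 -> 3
  3*16 + 15 (F) = 63
  63*16 + 0 = 1008
  1008*16 + 15 (F) = 16143
Decimal = 16143

16143


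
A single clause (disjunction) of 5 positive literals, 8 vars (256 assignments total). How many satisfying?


Step 1: Total=2^8=256
Step 2: Unsat when all 5 false: 2^3=8
Step 3: Sat=256-8=248

248


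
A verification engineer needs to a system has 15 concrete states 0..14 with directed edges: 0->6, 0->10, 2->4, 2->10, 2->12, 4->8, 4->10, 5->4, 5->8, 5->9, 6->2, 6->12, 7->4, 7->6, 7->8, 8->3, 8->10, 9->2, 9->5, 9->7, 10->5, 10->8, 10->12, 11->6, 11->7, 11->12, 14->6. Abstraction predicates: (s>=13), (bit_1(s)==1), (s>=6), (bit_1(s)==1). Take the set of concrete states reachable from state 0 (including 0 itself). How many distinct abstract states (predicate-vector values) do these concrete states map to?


BFS from 0:
Concrete reachable: {0, 2, 3, 4, 5, 6, 7, 8, 9, 10, 12}
Abstract via predicates (s>=13), (bit_1(s)==1), (s>=6), (bit_1(s)==1):
  (0,0,0,0) <- {0, 4, 5}
  (0,0,1,0) <- {8, 9, 12}
  (0,1,0,1) <- {2, 3}
  (0,1,1,1) <- {6, 7, 10}
Distinct abstract states = 4

4


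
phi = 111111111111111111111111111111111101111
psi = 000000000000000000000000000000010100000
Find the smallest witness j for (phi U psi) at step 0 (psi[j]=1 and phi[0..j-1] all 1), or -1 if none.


(phi U psi) at 0: need smallest j with psi[j]=1 and phi[i]=1 for all i in [0,j).
Scan from step 0:
  step 0: phi=1, psi=0 -> continue
  step 1: phi=1, psi=0 -> continue
  step 2: phi=1, psi=0 -> continue
  step 3: phi=1, psi=0 -> continue
  step 31: psi=1 and phi held for [0,31) -> witness found
Witness step = 31

31


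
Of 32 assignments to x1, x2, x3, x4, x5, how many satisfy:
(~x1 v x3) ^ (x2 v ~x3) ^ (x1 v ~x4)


CNF with 3 clauses over 5 vars (32 assignments).
An assignment satisfies CNF iff every clause has >=1 true literal.
Check each row (bits = x1,x2,x3,x4,x5; clause T/F shown):
  row 0 [00000]: clauses=TTT -> 1
  row 1 [00001]: clauses=TTT -> 1
  row 2 [00010]: clauses=TTF -> 0
  row 3 [00011]: clauses=TTF -> 0
  row 4 [00100]: clauses=TFT -> 0
  row 5 [00101]: clauses=TFT -> 0
  row 6 [00110]: clauses=TFF -> 0
  row 7 [00111]: clauses=TFF -> 0
  row 8 [01000]: clauses=TTT -> 1
  row 9 [01001]: clauses=TTT -> 1
  row 10 [01010]: clauses=TTF -> 0
  row 11 [01011]: clauses=TTF -> 0
  row 12 [01100]: clauses=TTT -> 1
  row 13 [01101]: clauses=TTT -> 1
  row 14 [01110]: clauses=TTF -> 0
  row 15 [01111]: clauses=TTF -> 0
  row 16 [10000]: clauses=FTT -> 0
  row 17 [10001]: clauses=FTT -> 0
  row 18 [10010]: clauses=FTT -> 0
  row 19 [10011]: clauses=FTT -> 0
  row 20 [10100]: clauses=TFT -> 0
  row 21 [10101]: clauses=TFT -> 0
  row 22 [10110]: clauses=TFT -> 0
  row 23 [10111]: clauses=TFT -> 0
  row 24 [11000]: clauses=FTT -> 0
  row 25 [11001]: clauses=FTT -> 0
  row 26 [11010]: clauses=FTT -> 0
  row 27 [11011]: clauses=FTT -> 0
  row 28 [11100]: clauses=TTT -> 1
  row 29 [11101]: clauses=TTT -> 1
  row 30 [11110]: clauses=TTT -> 1
  row 31 [11111]: clauses=TTT -> 1
Full result column, 8 rows per line (x1,x2 fixed per line; x3,x4,x5 runs 000..111 left to right):
  rows 0-7 [x1,x2=00]: 11000000  (ones: 2)
  rows 8-15 [x1,x2=01]: 11001100  (ones: 4)
  rows 16-23 [x1,x2=10]: 00000000  (ones: 0)
  rows 24-31 [x1,x2=11]: 00001111  (ones: 4)
Satisfying assignments = 2+4+0+4 = 10

10


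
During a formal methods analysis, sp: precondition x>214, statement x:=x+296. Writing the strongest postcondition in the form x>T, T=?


Formula: sp(P, x:=E) = exists old_x. (x = E[old_x/x]) AND P[old_x/x] (old_x is the value of x before the assignment; eliminate old_x by solving x = E[old_x/x] for old_x)
Step 1: Precondition P: x>214, i.e. old_x > 214
Step 2: Assignment gives x = old_x + 296, so old_x = x - 296
Step 3: Substitute into P: x - 296 > 214
Step 4: Simplify: x > 214+296 = 510

510


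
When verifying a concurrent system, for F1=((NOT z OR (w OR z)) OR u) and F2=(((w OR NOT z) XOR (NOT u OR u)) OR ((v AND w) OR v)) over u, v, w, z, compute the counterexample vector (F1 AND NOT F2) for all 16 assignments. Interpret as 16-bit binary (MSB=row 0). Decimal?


F1 = ((NOT z OR (w OR z)) OR u)
F2 = (((w OR NOT z) XOR (NOT u OR u)) OR ((v AND w) OR v))
Counterexample to F1=>F2 is where F1=1 and F2=0.
Evaluate each row (bits = u,v,w,z, MSB first):
  row 0 [0000]: F1=1 F2=0 -> F1&~F2 -> 1
  row 1 [0001]: F1=1 F2=1 -> F1&~F2 -> 0
  row 2 [0010]: F1=1 F2=0 -> F1&~F2 -> 1
  row 3 [0011]: F1=1 F2=0 -> F1&~F2 -> 1
  row 4 [0100]: F1=1 F2=1 -> F1&~F2 -> 0
  row 5 [0101]: F1=1 F2=1 -> F1&~F2 -> 0
  row 6 [0110]: F1=1 F2=1 -> F1&~F2 -> 0
  row 7 [0111]: F1=1 F2=1 -> F1&~F2 -> 0
  row 8 [1000]: F1=1 F2=0 -> F1&~F2 -> 1
  row 9 [1001]: F1=1 F2=1 -> F1&~F2 -> 0
  row 10 [1010]: F1=1 F2=0 -> F1&~F2 -> 1
  row 11 [1011]: F1=1 F2=0 -> F1&~F2 -> 1
  row 12 [1100]: F1=1 F2=1 -> F1&~F2 -> 0
  row 13 [1101]: F1=1 F2=1 -> F1&~F2 -> 0
  row 14 [1110]: F1=1 F2=1 -> F1&~F2 -> 0
  row 15 [1111]: F1=1 F2=1 -> F1&~F2 -> 0
Full result column, 4 rows per line (u,v fixed per line; w,z runs 00..11 left to right):
  rows 0-3 [u,v=00]: 1011  = hex B
  rows 4-7 [u,v=01]: 0000  = hex 0
  rows 8-11 [u,v=10]: 1011  = hex B
  rows 12-15 [u,v=11]: 0000  = hex 0
Counterexample vector (row 0 .. row 15) = 1011000010110000
Output column grouped in 4s = 1011 0000 1011 0000 = 0xB0B0
Convert to decimal digit by digit (value = value*16 + digit):
  B -> 11
  11*16 + 0 = 176
  176*16 + 11 (B) = 2827
  2827*16 + 0 = 45232
Decimal = 45232

45232


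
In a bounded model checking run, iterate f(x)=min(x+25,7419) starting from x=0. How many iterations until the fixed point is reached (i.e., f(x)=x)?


Step 1: x=0, cap=7419, increment=25
Step 2: x grows by 25 each step until capped at 7419; fixed point is x=7419
Step 3: iterations = ceil(7419/25) = 297

297


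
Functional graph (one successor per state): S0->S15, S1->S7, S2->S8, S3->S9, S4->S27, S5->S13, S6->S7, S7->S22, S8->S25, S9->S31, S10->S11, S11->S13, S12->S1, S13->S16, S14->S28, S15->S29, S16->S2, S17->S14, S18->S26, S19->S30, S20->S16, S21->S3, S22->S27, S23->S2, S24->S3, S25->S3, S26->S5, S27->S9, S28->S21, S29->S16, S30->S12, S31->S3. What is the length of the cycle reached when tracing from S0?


Trace from S0 until a state repeats:
  S0 -> S15 -> S29 -> S16 -> S2 -> S8 -> S25 -> S3 -> S9 -> S31 -> S3
S3 first seen at step 7, revisited at step 10.
Cycle length = 10 - 7 = 3

3


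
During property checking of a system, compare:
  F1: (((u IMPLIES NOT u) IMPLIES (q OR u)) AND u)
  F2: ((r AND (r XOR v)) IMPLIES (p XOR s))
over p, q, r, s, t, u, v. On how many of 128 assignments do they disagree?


F1 = (((u IMPLIES NOT u) IMPLIES (q OR u)) AND u)
F2 = ((r AND (r XOR v)) IMPLIES (p XOR s))
Evaluate both on each of 128 rows (bits = p,q,r,s,t,u,v):
  row 0 [0000000]: F1=0 F2=1 (differ) -> 1
  row 1 [0000001]: F1=0 F2=1 (differ) -> 1
  row 2 [0000010]: F1=1 F2=1 -> 0
  row 3 [0000011]: F1=1 F2=1 -> 0
  row 4 [0000100]: F1=0 F2=1 (differ) -> 1
  (every remaining row is evaluated the same way; all 128 results are listed next)
Full result column, 8 rows per line (p,q,r,s fixed per line; t,u,v runs 000..111 left to right):
  rows 0-7 [p,q,r,s=0000]: 11001100  (ones: 4)
  rows 8-15 [p,q,r,s=0001]: 11001100  (ones: 4)
  rows 16-23 [p,q,r,s=0010]: 01100110  (ones: 4)
  rows 24-31 [p,q,r,s=0011]: 11001100  (ones: 4)
  rows 32-39 [p,q,r,s=0100]: 11001100  (ones: 4)
  rows 40-47 [p,q,r,s=0101]: 11001100  (ones: 4)
  rows 48-55 [p,q,r,s=0110]: 01100110  (ones: 4)
  rows 56-63 [p,q,r,s=0111]: 11001100  (ones: 4)
  rows 64-71 [p,q,r,s=1000]: 11001100  (ones: 4)
  rows 72-79 [p,q,r,s=1001]: 11001100  (ones: 4)
  rows 80-87 [p,q,r,s=1010]: 11001100  (ones: 4)
  rows 88-95 [p,q,r,s=1011]: 01100110  (ones: 4)
  rows 96-103 [p,q,r,s=1100]: 11001100  (ones: 4)
  rows 104-111 [p,q,r,s=1101]: 11001100  (ones: 4)
  rows 112-119 [p,q,r,s=1110]: 11001100  (ones: 4)
  rows 120-127 [p,q,r,s=1111]: 01100110  (ones: 4)
Disagreements = 4+4+4+4+4+4+4+4+4+4+4+4+4+4+4+4 = 64

64


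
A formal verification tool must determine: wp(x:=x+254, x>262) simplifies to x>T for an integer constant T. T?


Formula: wp(x:=E, P) = P[E/x] (substitute E for x in postcondition)
Step 1: Postcondition: x>262
Step 2: Substitute x+254 for x: x+254>262
Step 3: Solve for x: x > 262-254 = 8

8


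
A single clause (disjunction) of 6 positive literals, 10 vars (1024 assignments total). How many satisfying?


Step 1: Total=2^10=1024
Step 2: Unsat when all 6 false: 2^4=16
Step 3: Sat=1024-16=1008

1008


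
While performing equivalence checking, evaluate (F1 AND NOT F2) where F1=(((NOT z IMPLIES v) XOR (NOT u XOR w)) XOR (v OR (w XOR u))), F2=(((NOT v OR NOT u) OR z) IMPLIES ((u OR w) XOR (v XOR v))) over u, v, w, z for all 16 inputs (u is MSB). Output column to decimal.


F1 = (((NOT z IMPLIES v) XOR (NOT u XOR w)) XOR (v OR (w XOR u)))
F2 = (((NOT v OR NOT u) OR z) IMPLIES ((u OR w) XOR (v XOR v)))
Counterexample to F1=>F2 is where F1=1 and F2=0.
Evaluate each row (bits = u,v,w,z, MSB first):
  row 0 [0000]: F1=1 F2=0 -> F1&~F2 -> 1
  row 1 [0001]: F1=0 F2=0 -> F1&~F2 -> 0
  row 2 [0010]: F1=1 F2=1 -> F1&~F2 -> 0
  row 3 [0011]: F1=0 F2=1 -> F1&~F2 -> 0
  row 4 [0100]: F1=1 F2=0 -> F1&~F2 -> 1
  row 5 [0101]: F1=1 F2=0 -> F1&~F2 -> 1
  row 6 [0110]: F1=0 F2=1 -> F1&~F2 -> 0
  row 7 [0111]: F1=0 F2=1 -> F1&~F2 -> 0
  row 8 [1000]: F1=1 F2=1 -> F1&~F2 -> 0
  row 9 [1001]: F1=0 F2=1 -> F1&~F2 -> 0
  row 10 [1010]: F1=1 F2=1 -> F1&~F2 -> 0
  row 11 [1011]: F1=0 F2=1 -> F1&~F2 -> 0
  row 12 [1100]: F1=0 F2=1 -> F1&~F2 -> 0
  row 13 [1101]: F1=0 F2=1 -> F1&~F2 -> 0
  row 14 [1110]: F1=1 F2=1 -> F1&~F2 -> 0
  row 15 [1111]: F1=1 F2=1 -> F1&~F2 -> 0
Full result column, 4 rows per line (u,v fixed per line; w,z runs 00..11 left to right):
  rows 0-3 [u,v=00]: 1000  = hex 8
  rows 4-7 [u,v=01]: 1100  = hex C
  rows 8-11 [u,v=10]: 0000  = hex 0
  rows 12-15 [u,v=11]: 0000  = hex 0
Counterexample vector (row 0 .. row 15) = 1000110000000000
Output column grouped in 4s = 1000 1100 0000 0000 = 0x8C00
Convert to decimal digit by digit (value = value*16 + digit):
  8 -> 8
  8*16 + 12 (C) = 140
  140*16 + 0 = 2240
  2240*16 + 0 = 35840
Decimal = 35840

35840


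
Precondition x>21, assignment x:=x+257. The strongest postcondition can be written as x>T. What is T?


Formula: sp(P, x:=E) = exists old_x. (x = E[old_x/x]) AND P[old_x/x] (old_x is the value of x before the assignment; eliminate old_x by solving x = E[old_x/x] for old_x)
Step 1: Precondition P: x>21, i.e. old_x > 21
Step 2: Assignment gives x = old_x + 257, so old_x = x - 257
Step 3: Substitute into P: x - 257 > 21
Step 4: Simplify: x > 21+257 = 278

278


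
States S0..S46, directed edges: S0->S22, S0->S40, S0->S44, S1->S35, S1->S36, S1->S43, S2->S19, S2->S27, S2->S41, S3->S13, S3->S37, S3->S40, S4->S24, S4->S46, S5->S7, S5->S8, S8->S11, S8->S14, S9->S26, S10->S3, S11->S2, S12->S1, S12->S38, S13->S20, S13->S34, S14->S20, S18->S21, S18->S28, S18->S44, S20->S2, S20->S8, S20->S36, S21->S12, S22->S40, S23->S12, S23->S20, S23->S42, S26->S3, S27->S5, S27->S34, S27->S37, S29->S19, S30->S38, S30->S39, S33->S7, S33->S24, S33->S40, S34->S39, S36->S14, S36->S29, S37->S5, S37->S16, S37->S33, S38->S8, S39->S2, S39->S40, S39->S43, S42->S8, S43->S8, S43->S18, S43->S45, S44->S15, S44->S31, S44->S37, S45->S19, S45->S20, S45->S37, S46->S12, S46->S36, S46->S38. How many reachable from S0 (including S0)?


BFS from S0:
  layer 0: {S0}
  layer 1: {S22, S40, S44}
  layer 2: {S15, S31, S37}
  layer 3: {S5, S16, S33}
  layer 4: {S7, S8, S24}
  layer 5: {S11, S14}
  layer 6: {S2, S20}
  layer 7: {S19, S27, S36, S41}
  layer 8: {S29, S34}
  layer 9: {S39}
  layer 10: {S43}
  layer 11: {S18, S45}
  layer 12: {S21, S28}
  layer 13: {S12}
  layer 14: {S1, S38}
  layer 15: {S35}
Reachable set: {S0, S1, S2, S5, S7, S8, S11, S12, S14, S15, S16, S18, S19, S20, S21, S22, S24, S27, S28, S29, S31, S33, S34, S35, S36, S37, S38, S39, S40, S41, S43, S44, S45}
Count = 33

33


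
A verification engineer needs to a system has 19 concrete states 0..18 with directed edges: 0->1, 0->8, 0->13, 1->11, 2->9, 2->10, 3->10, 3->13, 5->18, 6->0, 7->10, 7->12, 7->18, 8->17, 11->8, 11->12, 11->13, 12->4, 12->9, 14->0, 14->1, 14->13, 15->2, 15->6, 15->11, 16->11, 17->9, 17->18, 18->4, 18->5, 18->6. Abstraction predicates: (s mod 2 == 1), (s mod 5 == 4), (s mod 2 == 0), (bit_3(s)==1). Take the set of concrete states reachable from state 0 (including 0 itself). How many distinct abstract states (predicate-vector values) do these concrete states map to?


BFS from 0:
Concrete reachable: {0, 1, 4, 5, 6, 8, 9, 11, 12, 13, 17, 18}
Abstract via predicates (s mod 2 == 1), (s mod 5 == 4), (s mod 2 == 0), (bit_3(s)==1):
  (0,0,1,0) <- {0, 6, 18}
  (0,0,1,1) <- {8, 12}
  (0,1,1,0) <- {4}
  (1,0,0,0) <- {1, 5, 17}
  (1,0,0,1) <- {11, 13}
  (1,1,0,1) <- {9}
Distinct abstract states = 6

6


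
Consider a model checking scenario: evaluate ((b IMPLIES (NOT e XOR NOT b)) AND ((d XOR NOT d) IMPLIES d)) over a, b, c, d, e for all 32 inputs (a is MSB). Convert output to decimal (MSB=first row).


Formula: ((b IMPLIES (NOT e XOR NOT b)) AND ((d XOR NOT d) IMPLIES d)) over a, b, c, d, e (32 rows)
Evaluate each row (bits = a,b,c,d,e, MSB first):
  row 0 [00000]: ((0 IMPLIES (NOT 0 XOR NOT 0)) AND ((0 XOR NOT 0) IMPLIES 0)) -> 0
  row 1 [00001]: ((0 IMPLIES (NOT 1 XOR NOT 0)) AND ((0 XOR NOT 0) IMPLIES 0)) -> 0
  row 2 [00010]: ((0 IMPLIES (NOT 0 XOR NOT 0)) AND ((1 XOR NOT 1) IMPLIES 1)) -> 1
  row 3 [00011]: ((0 IMPLIES (NOT 1 XOR NOT 0)) AND ((1 XOR NOT 1) IMPLIES 1)) -> 1
  row 4 [00100]: ((0 IMPLIES (NOT 0 XOR NOT 0)) AND ((0 XOR NOT 0) IMPLIES 0)) -> 0
  row 5 [00101]: ((0 IMPLIES (NOT 1 XOR NOT 0)) AND ((0 XOR NOT 0) IMPLIES 0)) -> 0
  row 6 [00110]: ((0 IMPLIES (NOT 0 XOR NOT 0)) AND ((1 XOR NOT 1) IMPLIES 1)) -> 1
  row 7 [00111]: ((0 IMPLIES (NOT 1 XOR NOT 0)) AND ((1 XOR NOT 1) IMPLIES 1)) -> 1
  row 8 [01000]: ((1 IMPLIES (NOT 0 XOR NOT 1)) AND ((0 XOR NOT 0) IMPLIES 0)) -> 0
  row 9 [01001]: ((1 IMPLIES (NOT 1 XOR NOT 1)) AND ((0 XOR NOT 0) IMPLIES 0)) -> 0
  row 10 [01010]: ((1 IMPLIES (NOT 0 XOR NOT 1)) AND ((1 XOR NOT 1) IMPLIES 1)) -> 1
  row 11 [01011]: ((1 IMPLIES (NOT 1 XOR NOT 1)) AND ((1 XOR NOT 1) IMPLIES 1)) -> 0
  row 12 [01100]: ((1 IMPLIES (NOT 0 XOR NOT 1)) AND ((0 XOR NOT 0) IMPLIES 0)) -> 0
  row 13 [01101]: ((1 IMPLIES (NOT 1 XOR NOT 1)) AND ((0 XOR NOT 0) IMPLIES 0)) -> 0
  row 14 [01110]: ((1 IMPLIES (NOT 0 XOR NOT 1)) AND ((1 XOR NOT 1) IMPLIES 1)) -> 1
  row 15 [01111]: ((1 IMPLIES (NOT 1 XOR NOT 1)) AND ((1 XOR NOT 1) IMPLIES 1)) -> 0
  row 16 [10000]: ((0 IMPLIES (NOT 0 XOR NOT 0)) AND ((0 XOR NOT 0) IMPLIES 0)) -> 0
  row 17 [10001]: ((0 IMPLIES (NOT 1 XOR NOT 0)) AND ((0 XOR NOT 0) IMPLIES 0)) -> 0
  row 18 [10010]: ((0 IMPLIES (NOT 0 XOR NOT 0)) AND ((1 XOR NOT 1) IMPLIES 1)) -> 1
  row 19 [10011]: ((0 IMPLIES (NOT 1 XOR NOT 0)) AND ((1 XOR NOT 1) IMPLIES 1)) -> 1
  row 20 [10100]: ((0 IMPLIES (NOT 0 XOR NOT 0)) AND ((0 XOR NOT 0) IMPLIES 0)) -> 0
  row 21 [10101]: ((0 IMPLIES (NOT 1 XOR NOT 0)) AND ((0 XOR NOT 0) IMPLIES 0)) -> 0
  row 22 [10110]: ((0 IMPLIES (NOT 0 XOR NOT 0)) AND ((1 XOR NOT 1) IMPLIES 1)) -> 1
  row 23 [10111]: ((0 IMPLIES (NOT 1 XOR NOT 0)) AND ((1 XOR NOT 1) IMPLIES 1)) -> 1
  row 24 [11000]: ((1 IMPLIES (NOT 0 XOR NOT 1)) AND ((0 XOR NOT 0) IMPLIES 0)) -> 0
  row 25 [11001]: ((1 IMPLIES (NOT 1 XOR NOT 1)) AND ((0 XOR NOT 0) IMPLIES 0)) -> 0
  row 26 [11010]: ((1 IMPLIES (NOT 0 XOR NOT 1)) AND ((1 XOR NOT 1) IMPLIES 1)) -> 1
  row 27 [11011]: ((1 IMPLIES (NOT 1 XOR NOT 1)) AND ((1 XOR NOT 1) IMPLIES 1)) -> 0
  row 28 [11100]: ((1 IMPLIES (NOT 0 XOR NOT 1)) AND ((0 XOR NOT 0) IMPLIES 0)) -> 0
  row 29 [11101]: ((1 IMPLIES (NOT 1 XOR NOT 1)) AND ((0 XOR NOT 0) IMPLIES 0)) -> 0
  row 30 [11110]: ((1 IMPLIES (NOT 0 XOR NOT 1)) AND ((1 XOR NOT 1) IMPLIES 1)) -> 1
  row 31 [11111]: ((1 IMPLIES (NOT 1 XOR NOT 1)) AND ((1 XOR NOT 1) IMPLIES 1)) -> 0
Full result column, 4 rows per line (a,b,c fixed per line; d,e runs 00..11 left to right):
  rows 0-3 [a,b,c=000]: 0011  = hex 3
  rows 4-7 [a,b,c=001]: 0011  = hex 3
  rows 8-11 [a,b,c=010]: 0010  = hex 2
  rows 12-15 [a,b,c=011]: 0010  = hex 2
  rows 16-19 [a,b,c=100]: 0011  = hex 3
  rows 20-23 [a,b,c=101]: 0011  = hex 3
  rows 24-27 [a,b,c=110]: 0010  = hex 2
  rows 28-31 [a,b,c=111]: 0010  = hex 2
Output column (row 0 .. row 31) = 00110011001000100011001100100010
Output column grouped in 4s = 0011 0011 0010 0010 0011 0011 0010 0010 = 0x33223322
Convert to decimal digit by digit (value = value*16 + digit):
  3 -> 3
  3*16 + 3 = 51
  51*16 + 2 = 818
  818*16 + 2 = 13090
  13090*16 + 3 = 209443
  209443*16 + 3 = 3351091
  3351091*16 + 2 = 53617458
  53617458*16 + 2 = 857879330
Decimal = 857879330

857879330


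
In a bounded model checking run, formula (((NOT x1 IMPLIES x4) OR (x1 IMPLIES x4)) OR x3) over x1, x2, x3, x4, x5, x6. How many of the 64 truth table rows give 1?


Formula: (((NOT x1 IMPLIES x4) OR (x1 IMPLIES x4)) OR x3) over 6 vars (64 rows)
Evaluate each row (x1, x2, x3, x4, x5, x6 as bits, MSB first):
  row 0 [000000]: (((NOT 0 IMPLIES 0) OR (0 IMPLIES 0)) OR 0) -> 1
  row 1 [000001]: (((NOT 0 IMPLIES 0) OR (0 IMPLIES 0)) OR 0) -> 1
  row 2 [000010]: (((NOT 0 IMPLIES 0) OR (0 IMPLIES 0)) OR 0) -> 1
  row 3 [000011]: (((NOT 0 IMPLIES 0) OR (0 IMPLIES 0)) OR 0) -> 1
  row 4 [000100]: (((NOT 0 IMPLIES 1) OR (0 IMPLIES 1)) OR 0) -> 1
  (every remaining row is evaluated the same way; all 64 results are listed next)
Full result column, 8 rows per line (x1,x2,x3 fixed per line; x4,x5,x6 runs 000..111 left to right):
  rows 0-7 [x1,x2,x3=000]: 11111111  (ones: 8)
  rows 8-15 [x1,x2,x3=001]: 11111111  (ones: 8)
  rows 16-23 [x1,x2,x3=010]: 11111111  (ones: 8)
  rows 24-31 [x1,x2,x3=011]: 11111111  (ones: 8)
  rows 32-39 [x1,x2,x3=100]: 11111111  (ones: 8)
  rows 40-47 [x1,x2,x3=101]: 11111111  (ones: 8)
  rows 48-55 [x1,x2,x3=110]: 11111111  (ones: 8)
  rows 56-63 [x1,x2,x3=111]: 11111111  (ones: 8)
Count of 1-rows = 8+8+8+8+8+8+8+8 = 64

64


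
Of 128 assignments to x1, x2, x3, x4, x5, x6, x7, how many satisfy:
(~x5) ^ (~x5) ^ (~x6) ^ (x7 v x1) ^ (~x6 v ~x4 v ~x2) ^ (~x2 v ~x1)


CNF with 6 clauses over 7 vars (128 assignments).
An assignment satisfies CNF iff every clause has >=1 true literal.
Check each row (bits = x1,x2,x3,x4,x5,x6,x7; clause T/F shown):
  row 0 [0000000]: clauses=TTTFTT -> 0
  row 1 [0000001]: clauses=TTTTTT -> 1
  row 2 [0000010]: clauses=TTFFTT -> 0
  row 3 [0000011]: clauses=TTFTTT -> 0
  row 4 [0000100]: clauses=FFTFTT -> 0
  (every remaining row is evaluated the same way; all 128 results are listed next)
Full result column, 8 rows per line (x1,x2,x3,x4 fixed per line; x5,x6,x7 runs 000..111 left to right):
  rows 0-7 [x1,x2,x3,x4=0000]: 01000000  (ones: 1)
  rows 8-15 [x1,x2,x3,x4=0001]: 01000000  (ones: 1)
  rows 16-23 [x1,x2,x3,x4=0010]: 01000000  (ones: 1)
  rows 24-31 [x1,x2,x3,x4=0011]: 01000000  (ones: 1)
  rows 32-39 [x1,x2,x3,x4=0100]: 01000000  (ones: 1)
  rows 40-47 [x1,x2,x3,x4=0101]: 01000000  (ones: 1)
  rows 48-55 [x1,x2,x3,x4=0110]: 01000000  (ones: 1)
  rows 56-63 [x1,x2,x3,x4=0111]: 01000000  (ones: 1)
  rows 64-71 [x1,x2,x3,x4=1000]: 11000000  (ones: 2)
  rows 72-79 [x1,x2,x3,x4=1001]: 11000000  (ones: 2)
  rows 80-87 [x1,x2,x3,x4=1010]: 11000000  (ones: 2)
  rows 88-95 [x1,x2,x3,x4=1011]: 11000000  (ones: 2)
  rows 96-103 [x1,x2,x3,x4=1100]: 00000000  (ones: 0)
  rows 104-111 [x1,x2,x3,x4=1101]: 00000000  (ones: 0)
  rows 112-119 [x1,x2,x3,x4=1110]: 00000000  (ones: 0)
  rows 120-127 [x1,x2,x3,x4=1111]: 00000000  (ones: 0)
Satisfying assignments = 1+1+1+1+1+1+1+1+2+2+2+2+0+0+0+0 = 16

16
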